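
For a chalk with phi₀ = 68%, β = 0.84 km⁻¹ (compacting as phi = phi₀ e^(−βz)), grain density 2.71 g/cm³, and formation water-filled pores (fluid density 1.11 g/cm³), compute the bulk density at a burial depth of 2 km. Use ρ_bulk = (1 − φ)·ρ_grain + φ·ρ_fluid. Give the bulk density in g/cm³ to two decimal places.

Porosity at depth: phi = 0.68·exp(−0.84×2) = 0.68×0.1864 = 0.1267
Bulk density: ρ_b = (1−phi)ρ_g + phi·ρ_f = 0.8733×2.71 + 0.1267×1.11
       = 2.367 + 0.141 = 2.507 g/cm³

2.51 g/cm³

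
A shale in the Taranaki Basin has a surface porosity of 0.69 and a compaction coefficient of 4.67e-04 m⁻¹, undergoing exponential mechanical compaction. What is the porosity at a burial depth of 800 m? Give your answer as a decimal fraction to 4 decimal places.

Working in km (1 km = 1000 m; c in km⁻¹ = c in m⁻¹ × 1000):
phi = phi₀·exp(−c·Z) = 0.69 × exp(−0.467 × 0.8) = 0.69 × exp(−0.3736)
  = 0.69 × 0.6883 = 0.4749

0.4749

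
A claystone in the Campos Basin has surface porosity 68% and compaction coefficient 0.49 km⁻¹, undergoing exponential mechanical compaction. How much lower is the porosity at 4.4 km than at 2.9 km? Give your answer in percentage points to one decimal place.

8.5 percentage points

φ(2.9) = 0.68·e^(−0.49×2.9) = 0.1642
φ(4.4) = 0.68·e^(−0.49×4.4) = 0.0787
Δφ = 0.1642 − 0.0787 = 0.0855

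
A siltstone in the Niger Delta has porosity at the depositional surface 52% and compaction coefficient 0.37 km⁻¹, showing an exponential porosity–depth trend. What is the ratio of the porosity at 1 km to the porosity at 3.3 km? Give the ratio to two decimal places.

2.34

φ(d₁)/φ(d₂) = e^(−k·d₁)/e^(−k·d₂) = e^{k(d₂−d₁)}
= exp(0.37 × 2.3) = exp(0.851) = 2.3420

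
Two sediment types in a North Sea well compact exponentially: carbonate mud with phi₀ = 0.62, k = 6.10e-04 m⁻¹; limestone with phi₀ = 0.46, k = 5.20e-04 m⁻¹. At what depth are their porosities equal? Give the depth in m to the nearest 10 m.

Working in km (1 km = 1000 m; k in km⁻¹ = k in m⁻¹ × 1000):
Set phi₀ₐ e^(−kₐd) = phi₀ᵦ e^(−kᵦd) ⇒ ln(phi₀ₐ/phi₀ᵦ) = (kₐ − kᵦ)·d
d = ln(0.62/0.46) / (0.61 − 0.52) = 0.2985 / 0.09 = 3.317 km

3320 m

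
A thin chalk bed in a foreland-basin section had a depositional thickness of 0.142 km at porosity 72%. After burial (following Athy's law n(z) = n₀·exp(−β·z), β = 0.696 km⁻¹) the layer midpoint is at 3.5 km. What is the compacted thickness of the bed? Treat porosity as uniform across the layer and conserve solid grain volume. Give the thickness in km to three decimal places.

Porosity at 3.5 km: n = 0.72·exp(−0.696×3.5) = 0.0630
Solid-volume conservation: h(1−n) = h₀(1−n₀) ⇒ h = h₀·(1−n₀)/(1−n)
h = 0.142 × (1 − 0.72)/(1 − 0.0630) = 0.142 × 0.2988 = 0.0424 km

0.042 km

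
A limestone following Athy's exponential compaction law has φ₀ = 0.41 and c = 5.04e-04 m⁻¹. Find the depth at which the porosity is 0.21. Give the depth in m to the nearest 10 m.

1330 m

Working in km (1 km = 1000 m; c in km⁻¹ = c in m⁻¹ × 1000):
Invert Athy's law: d = ln(φ₀/φ) / c
d = ln(0.41/0.21) / 0.504 = ln(1.952) / 0.504 = 0.6690 / 0.504 = 1.327 km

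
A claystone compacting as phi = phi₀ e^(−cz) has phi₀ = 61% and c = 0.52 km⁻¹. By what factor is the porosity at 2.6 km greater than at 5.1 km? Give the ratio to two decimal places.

3.67

phi(z₁)/phi(z₂) = e^(−c·z₁)/e^(−c·z₂) = e^{c(z₂−z₁)}
= exp(0.52 × 2.5) = exp(1.3) = 3.6693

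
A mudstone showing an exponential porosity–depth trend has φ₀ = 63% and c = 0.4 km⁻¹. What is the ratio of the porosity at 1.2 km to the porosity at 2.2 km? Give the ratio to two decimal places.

1.49

φ(Z₁)/φ(Z₂) = e^(−c·Z₁)/e^(−c·Z₂) = e^{c(Z₂−Z₁)}
= exp(0.4 × 1) = exp(0.4) = 1.4918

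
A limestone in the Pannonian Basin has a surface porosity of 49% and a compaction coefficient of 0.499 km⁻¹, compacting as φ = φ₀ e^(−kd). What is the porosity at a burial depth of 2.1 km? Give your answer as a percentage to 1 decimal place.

17.2%

φ = φ₀·exp(−k·d) = 0.49 × exp(−0.499 × 2.1) = 0.49 × exp(−1.048)
  = 0.49 × 0.3507 = 0.1718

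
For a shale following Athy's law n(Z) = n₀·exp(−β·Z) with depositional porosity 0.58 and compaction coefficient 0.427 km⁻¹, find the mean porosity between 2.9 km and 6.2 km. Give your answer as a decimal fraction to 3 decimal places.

⟨n⟩ = (1/(Z₂−Z₁)) ∫ n₀ e^(−βZ) dZ = n₀·(e^(−β·Z₁) − e^(−β·Z₂)) / (β·(Z₂−Z₁))
e^(−0.427×2.9) = 0.2899; e^(−0.427×6.2) = 0.0708
⟨n⟩ = 0.58 × (0.2899 − 0.0708) / (0.427 × 3.3) = 0.58 × 0.1554 = 0.0902

0.090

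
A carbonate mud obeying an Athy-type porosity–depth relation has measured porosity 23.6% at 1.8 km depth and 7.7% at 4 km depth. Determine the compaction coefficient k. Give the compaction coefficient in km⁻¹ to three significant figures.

0.509 km⁻¹

Athy: n(Z) = n₀ e^(−kZ) ⇒ n₁/n₂ = e^{k(Z₂−Z₁)} ⇒ k = ln(n₁/n₂)/(Z₂−Z₁)
k = ln(0.236/0.077) / (4 − 1.8) = ln(3.065) / 2.2 = 1.1200 / 2.2 = 0.5091 km⁻¹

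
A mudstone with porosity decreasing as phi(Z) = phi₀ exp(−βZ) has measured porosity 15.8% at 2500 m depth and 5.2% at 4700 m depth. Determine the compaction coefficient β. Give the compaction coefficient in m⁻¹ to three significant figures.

Working in km (1 km = 1000 m; β in km⁻¹ = β in m⁻¹ × 1000):
Athy: phi(Z) = phi₀ e^(−βZ) ⇒ phi₁/phi₂ = e^{β(Z₂−Z₁)} ⇒ β = ln(phi₁/phi₂)/(Z₂−Z₁)
β = ln(0.158/0.052) / (4.7 − 2.5) = ln(3.038) / 2.2 = 1.1114 / 2.2 = 0.5052 km⁻¹

0.000505 m⁻¹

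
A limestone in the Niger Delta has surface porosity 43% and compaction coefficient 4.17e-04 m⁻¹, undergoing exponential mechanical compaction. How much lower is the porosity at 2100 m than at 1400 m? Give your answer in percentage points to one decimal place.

6.1 percentage points

Working in km (1 km = 1000 m; k in km⁻¹ = k in m⁻¹ × 1000):
φ(1.4) = 0.43·e^(−0.417×1.4) = 0.2398
φ(2.1) = 0.43·e^(−0.417×2.1) = 0.1791
Δφ = 0.2398 − 0.1791 = 0.0607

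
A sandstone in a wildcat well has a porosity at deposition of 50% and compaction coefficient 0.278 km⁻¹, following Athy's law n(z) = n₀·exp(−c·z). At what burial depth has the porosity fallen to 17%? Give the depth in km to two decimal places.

3.88 km

Invert Athy's law: z = ln(n₀/n) / c
z = ln(0.5/0.17) / 0.278 = ln(2.941) / 0.278 = 1.0788 / 0.278 = 3.881 km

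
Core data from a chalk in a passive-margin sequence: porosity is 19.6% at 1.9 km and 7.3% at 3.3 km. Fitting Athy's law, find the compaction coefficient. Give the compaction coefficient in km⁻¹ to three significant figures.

Athy: n(z) = n₀ e^(−kz) ⇒ n₁/n₂ = e^{k(z₂−z₁)} ⇒ k = ln(n₁/n₂)/(z₂−z₁)
k = ln(0.196/0.073) / (3.3 − 1.9) = ln(2.685) / 1.4 = 0.9877 / 1.4 = 0.7055 km⁻¹

0.705 km⁻¹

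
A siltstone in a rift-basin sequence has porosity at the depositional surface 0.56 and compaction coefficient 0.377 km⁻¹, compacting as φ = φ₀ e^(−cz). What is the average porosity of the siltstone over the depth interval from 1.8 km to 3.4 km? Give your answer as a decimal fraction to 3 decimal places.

⟨φ⟩ = (1/(z₂−z₁)) ∫ φ₀ e^(−cz) dz = φ₀·(e^(−c·z₁) − e^(−c·z₂)) / (c·(z₂−z₁))
e^(−0.377×1.8) = 0.5073; e^(−0.377×3.4) = 0.2775
⟨φ⟩ = 0.56 × (0.5073 − 0.2775) / (0.377 × 1.6) = 0.56 × 0.3810 = 0.2133

0.213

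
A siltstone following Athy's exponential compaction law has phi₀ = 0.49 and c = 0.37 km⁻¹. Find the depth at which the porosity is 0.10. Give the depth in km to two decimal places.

4.30 km

Invert Athy's law: Z = ln(phi₀/phi) / c
Z = ln(0.49/0.1) / 0.37 = ln(4.9) / 0.37 = 1.5892 / 0.37 = 4.295 km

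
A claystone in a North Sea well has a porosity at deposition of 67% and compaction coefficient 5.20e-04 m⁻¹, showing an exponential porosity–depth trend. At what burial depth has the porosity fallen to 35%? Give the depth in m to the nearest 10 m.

1250 m

Working in km (1 km = 1000 m; k in km⁻¹ = k in m⁻¹ × 1000):
Invert Athy's law: d = ln(φ₀/φ) / k
d = ln(0.67/0.35) / 0.52 = ln(1.914) / 0.52 = 0.6493 / 0.52 = 1.249 km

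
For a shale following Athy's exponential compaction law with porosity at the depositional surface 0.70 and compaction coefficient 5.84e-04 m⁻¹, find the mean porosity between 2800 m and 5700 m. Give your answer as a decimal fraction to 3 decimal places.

0.066

Working in km (1 km = 1000 m; c in km⁻¹ = c in m⁻¹ × 1000):
⟨φ⟩ = (1/(Z₂−Z₁)) ∫ φ₀ e^(−cZ) dZ = φ₀·(e^(−c·Z₁) − e^(−c·Z₂)) / (c·(Z₂−Z₁))
e^(−0.584×2.8) = 0.1949; e^(−0.584×5.7) = 0.0358
⟨φ⟩ = 0.7 × (0.1949 − 0.0358) / (0.584 × 2.9) = 0.7 × 0.0939 = 0.0657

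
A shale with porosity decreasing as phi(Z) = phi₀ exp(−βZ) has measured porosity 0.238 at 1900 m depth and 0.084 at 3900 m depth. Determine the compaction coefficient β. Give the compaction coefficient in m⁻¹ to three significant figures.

Working in km (1 km = 1000 m; β in km⁻¹ = β in m⁻¹ × 1000):
Athy: phi(Z) = phi₀ e^(−βZ) ⇒ phi₁/phi₂ = e^{β(Z₂−Z₁)} ⇒ β = ln(phi₁/phi₂)/(Z₂−Z₁)
β = ln(0.238/0.084) / (3.9 − 1.9) = ln(2.833) / 2 = 1.0415 / 2 = 0.5207 km⁻¹

0.000521 m⁻¹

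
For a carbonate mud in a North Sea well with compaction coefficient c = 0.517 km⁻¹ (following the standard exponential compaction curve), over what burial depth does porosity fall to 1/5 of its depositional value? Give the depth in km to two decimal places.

phi/phi₀ = 1/5 ⇒ exp(−c·z) = 1/5 ⇒ z = ln(5) / c
z = 1.6094 / 0.517 = 3.113 km

3.11 km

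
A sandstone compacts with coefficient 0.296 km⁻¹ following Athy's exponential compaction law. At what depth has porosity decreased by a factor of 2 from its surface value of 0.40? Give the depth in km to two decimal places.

2.34 km

φ/φ₀ = 1/2 ⇒ exp(−k·z) = 1/2 ⇒ z = ln(2) / k
z = 0.6931 / 0.296 = 2.342 km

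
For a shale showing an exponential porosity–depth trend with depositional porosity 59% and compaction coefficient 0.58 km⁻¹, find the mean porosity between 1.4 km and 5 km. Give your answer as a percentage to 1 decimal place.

11.0%

⟨φ⟩ = (1/(Z₂−Z₁)) ∫ φ₀ e^(−kZ) dZ = φ₀·(e^(−k·Z₁) − e^(−k·Z₂)) / (k·(Z₂−Z₁))
e^(−0.58×1.4) = 0.4440; e^(−0.58×5) = 0.0550
⟨φ⟩ = 0.59 × (0.4440 − 0.0550) / (0.58 × 3.6) = 0.59 × 0.1863 = 0.1099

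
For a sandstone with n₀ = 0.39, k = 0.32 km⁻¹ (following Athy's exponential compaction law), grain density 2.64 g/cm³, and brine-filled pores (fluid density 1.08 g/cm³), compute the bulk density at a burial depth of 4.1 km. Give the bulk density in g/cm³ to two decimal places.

2.48 g/cm³

Porosity at depth: n = 0.39·exp(−0.32×4.1) = 0.39×0.2693 = 0.1050
Bulk density: ρ_b = (1−n)ρ_g + n·ρ_f = 0.8950×2.64 + 0.1050×1.08
       = 2.363 + 0.113 = 2.476 g/cm³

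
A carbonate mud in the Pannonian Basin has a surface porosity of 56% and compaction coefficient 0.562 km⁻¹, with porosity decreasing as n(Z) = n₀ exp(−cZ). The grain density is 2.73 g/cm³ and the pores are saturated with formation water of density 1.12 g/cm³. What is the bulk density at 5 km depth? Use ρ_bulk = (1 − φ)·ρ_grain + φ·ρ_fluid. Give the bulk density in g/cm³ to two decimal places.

2.68 g/cm³

Porosity at depth: n = 0.56·exp(−0.562×5) = 0.56×0.0602 = 0.0337
Bulk density: ρ_b = (1−n)ρ_g + n·ρ_f = 0.9663×2.73 + 0.0337×1.12
       = 2.638 + 0.038 = 2.676 g/cm³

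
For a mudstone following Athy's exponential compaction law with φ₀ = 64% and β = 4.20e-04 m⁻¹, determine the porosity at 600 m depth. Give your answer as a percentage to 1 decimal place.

Working in km (1 km = 1000 m; β in km⁻¹ = β in m⁻¹ × 1000):
φ = φ₀·exp(−β·d) = 0.64 × exp(−0.42 × 0.6) = 0.64 × exp(−0.252)
  = 0.64 × 0.7772 = 0.4974

49.7%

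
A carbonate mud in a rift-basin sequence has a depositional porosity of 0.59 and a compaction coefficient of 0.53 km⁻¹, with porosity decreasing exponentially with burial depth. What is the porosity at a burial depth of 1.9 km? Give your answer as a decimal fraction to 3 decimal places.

0.216

phi = phi₀·exp(−c·Z) = 0.59 × exp(−0.53 × 1.9) = 0.59 × exp(−1.007)
  = 0.59 × 0.3653 = 0.2155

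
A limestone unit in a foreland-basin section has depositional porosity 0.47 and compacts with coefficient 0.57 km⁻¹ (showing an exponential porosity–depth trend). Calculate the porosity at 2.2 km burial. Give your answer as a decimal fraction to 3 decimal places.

0.134

φ = φ₀·exp(−k·d) = 0.47 × exp(−0.57 × 2.2) = 0.47 × exp(−1.254)
  = 0.47 × 0.2854 = 0.1341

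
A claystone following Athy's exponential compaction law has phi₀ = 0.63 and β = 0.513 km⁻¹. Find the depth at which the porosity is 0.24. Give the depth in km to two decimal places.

1.88 km

Invert Athy's law: z = ln(phi₀/phi) / β
z = ln(0.63/0.24) / 0.513 = ln(2.625) / 0.513 = 0.9651 / 0.513 = 1.881 km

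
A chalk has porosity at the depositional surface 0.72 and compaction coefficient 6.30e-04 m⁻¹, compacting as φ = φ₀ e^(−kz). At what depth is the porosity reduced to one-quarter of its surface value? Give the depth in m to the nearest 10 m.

2200 m

Working in km (1 km = 1000 m; k in km⁻¹ = k in m⁻¹ × 1000):
φ/φ₀ = 1/4 ⇒ exp(−k·z) = 1/4 ⇒ z = ln(4) / k
z = 1.3863 / 0.63 = 2.200 km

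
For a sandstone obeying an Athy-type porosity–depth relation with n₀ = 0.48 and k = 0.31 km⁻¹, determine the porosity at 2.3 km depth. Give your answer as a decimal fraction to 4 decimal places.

0.2353

n = n₀·exp(−k·Z) = 0.48 × exp(−0.31 × 2.3) = 0.48 × exp(−0.713)
  = 0.48 × 0.4902 = 0.2353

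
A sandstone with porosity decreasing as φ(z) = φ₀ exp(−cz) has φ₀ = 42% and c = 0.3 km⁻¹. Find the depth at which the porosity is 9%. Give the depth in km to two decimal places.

Invert Athy's law: z = ln(φ₀/φ) / c
z = ln(0.42/0.09) / 0.3 = ln(4.667) / 0.3 = 1.5404 / 0.3 = 5.135 km

5.13 km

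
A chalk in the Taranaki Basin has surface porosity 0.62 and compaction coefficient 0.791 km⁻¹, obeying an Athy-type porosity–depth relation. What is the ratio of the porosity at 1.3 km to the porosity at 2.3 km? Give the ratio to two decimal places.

2.21

n(d₁)/n(d₂) = e^(−k·d₁)/e^(−k·d₂) = e^{k(d₂−d₁)}
= exp(0.791 × 1) = exp(0.791) = 2.2056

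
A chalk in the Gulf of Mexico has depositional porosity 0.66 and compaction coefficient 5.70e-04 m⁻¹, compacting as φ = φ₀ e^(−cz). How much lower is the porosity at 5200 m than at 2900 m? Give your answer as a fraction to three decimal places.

Working in km (1 km = 1000 m; c in km⁻¹ = c in m⁻¹ × 1000):
φ(2.9) = 0.66·e^(−0.57×2.9) = 0.1264
φ(5.2) = 0.66·e^(−0.57×5.2) = 0.0341
Δφ = 0.1264 − 0.0341 = 0.0923

0.092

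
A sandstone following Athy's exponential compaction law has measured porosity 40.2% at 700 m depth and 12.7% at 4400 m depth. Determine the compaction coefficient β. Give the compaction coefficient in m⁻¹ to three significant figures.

0.000311 m⁻¹

Working in km (1 km = 1000 m; β in km⁻¹ = β in m⁻¹ × 1000):
Athy: φ(d) = φ₀ e^(−βd) ⇒ φ₁/φ₂ = e^{β(d₂−d₁)} ⇒ β = ln(φ₁/φ₂)/(d₂−d₁)
β = ln(0.402/0.127) / (4.4 − 0.7) = ln(3.165) / 3.7 = 1.1523 / 3.7 = 0.3114 km⁻¹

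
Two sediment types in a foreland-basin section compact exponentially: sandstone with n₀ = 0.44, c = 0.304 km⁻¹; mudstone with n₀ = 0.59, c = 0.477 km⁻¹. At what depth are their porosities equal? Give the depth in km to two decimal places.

Set n₀ₐ e^(−cₐz) = n₀ᵦ e^(−cᵦz) ⇒ ln(n₀ₐ/n₀ᵦ) = (cₐ − cᵦ)·z
z = ln(0.44/0.59) / (0.304 − 0.477) = -0.2933 / -0.173 = 1.696 km

1.70 km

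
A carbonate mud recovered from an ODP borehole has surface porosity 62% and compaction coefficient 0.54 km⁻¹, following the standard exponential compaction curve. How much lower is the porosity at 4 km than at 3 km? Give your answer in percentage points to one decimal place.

5.1 percentage points

phi(3) = 0.62·e^(−0.54×3) = 0.1227
phi(4) = 0.62·e^(−0.54×4) = 0.0715
Δphi = 0.1227 − 0.0715 = 0.0512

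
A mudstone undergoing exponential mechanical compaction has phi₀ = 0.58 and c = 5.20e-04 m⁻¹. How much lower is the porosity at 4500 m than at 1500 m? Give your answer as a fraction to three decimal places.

Working in km (1 km = 1000 m; c in km⁻¹ = c in m⁻¹ × 1000):
phi(1.5) = 0.58·e^(−0.52×1.5) = 0.2659
phi(4.5) = 0.58·e^(−0.52×4.5) = 0.0559
Δphi = 0.2659 − 0.0559 = 0.2100

0.210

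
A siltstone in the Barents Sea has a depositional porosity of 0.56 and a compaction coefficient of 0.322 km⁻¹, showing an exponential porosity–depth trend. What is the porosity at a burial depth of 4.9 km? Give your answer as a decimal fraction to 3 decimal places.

0.116

φ = φ₀·exp(−c·Z) = 0.56 × exp(−0.322 × 4.9) = 0.56 × exp(−1.578)
  = 0.56 × 0.2064 = 0.1156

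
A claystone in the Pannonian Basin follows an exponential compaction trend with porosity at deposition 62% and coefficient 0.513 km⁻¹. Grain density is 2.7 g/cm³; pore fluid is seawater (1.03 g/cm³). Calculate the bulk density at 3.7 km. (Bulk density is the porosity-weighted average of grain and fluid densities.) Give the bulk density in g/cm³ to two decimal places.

Porosity at depth: n = 0.62·exp(−0.513×3.7) = 0.62×0.1499 = 0.0929
Bulk density: ρ_b = (1−n)ρ_g + n·ρ_f = 0.9071×2.7 + 0.0929×1.03
       = 2.449 + 0.096 = 2.545 g/cm³

2.54 g/cm³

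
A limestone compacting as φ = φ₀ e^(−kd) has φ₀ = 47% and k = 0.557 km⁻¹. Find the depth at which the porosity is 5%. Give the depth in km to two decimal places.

Invert Athy's law: d = ln(φ₀/φ) / k
d = ln(0.47/0.05) / 0.557 = ln(9.4) / 0.557 = 2.2407 / 0.557 = 4.023 km

4.02 km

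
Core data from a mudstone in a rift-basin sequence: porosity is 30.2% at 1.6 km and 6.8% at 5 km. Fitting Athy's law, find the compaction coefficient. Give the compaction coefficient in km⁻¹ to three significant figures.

Athy: φ(z) = φ₀ e^(−cz) ⇒ φ₁/φ₂ = e^{c(z₂−z₁)} ⇒ c = ln(φ₁/φ₂)/(z₂−z₁)
c = ln(0.302/0.068) / (5 − 1.6) = ln(4.441) / 3.4 = 1.4909 / 3.4 = 0.4385 km⁻¹

0.439 km⁻¹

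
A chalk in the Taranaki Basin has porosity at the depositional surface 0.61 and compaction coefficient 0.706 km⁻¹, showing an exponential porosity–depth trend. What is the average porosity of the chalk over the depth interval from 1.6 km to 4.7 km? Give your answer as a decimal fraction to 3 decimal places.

0.080

⟨n⟩ = (1/(Z₂−Z₁)) ∫ n₀ e^(−kZ) dZ = n₀·(e^(−k·Z₁) − e^(−k·Z₂)) / (k·(Z₂−Z₁))
e^(−0.706×1.6) = 0.3232; e^(−0.706×4.7) = 0.0362
⟨n⟩ = 0.61 × (0.3232 − 0.0362) / (0.706 × 3.1) = 0.61 × 0.1311 = 0.0800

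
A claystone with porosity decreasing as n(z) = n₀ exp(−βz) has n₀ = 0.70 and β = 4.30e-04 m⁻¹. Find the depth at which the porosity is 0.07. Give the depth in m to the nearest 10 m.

5350 m

Working in km (1 km = 1000 m; β in km⁻¹ = β in m⁻¹ × 1000):
Invert Athy's law: z = ln(n₀/n) / β
z = ln(0.7/0.07) / 0.43 = ln(10) / 0.43 = 2.3026 / 0.43 = 5.355 km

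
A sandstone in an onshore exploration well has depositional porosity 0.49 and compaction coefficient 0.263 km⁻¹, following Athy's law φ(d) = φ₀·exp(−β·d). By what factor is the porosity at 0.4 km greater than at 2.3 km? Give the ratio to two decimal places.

φ(d₁)/φ(d₂) = e^(−β·d₁)/e^(−β·d₂) = e^{β(d₂−d₁)}
= exp(0.263 × 1.9) = exp(0.4997) = 1.6482

1.65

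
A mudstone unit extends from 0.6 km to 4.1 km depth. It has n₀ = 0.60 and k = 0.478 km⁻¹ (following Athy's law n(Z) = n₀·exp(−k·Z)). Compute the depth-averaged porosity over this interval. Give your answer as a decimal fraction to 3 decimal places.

0.219

⟨n⟩ = (1/(Z₂−Z₁)) ∫ n₀ e^(−kZ) dZ = n₀·(e^(−k·Z₁) − e^(−k·Z₂)) / (k·(Z₂−Z₁))
e^(−0.478×0.6) = 0.7507; e^(−0.478×4.1) = 0.1409
⟨n⟩ = 0.6 × (0.7507 − 0.1409) / (0.478 × 3.5) = 0.6 × 0.3645 = 0.2187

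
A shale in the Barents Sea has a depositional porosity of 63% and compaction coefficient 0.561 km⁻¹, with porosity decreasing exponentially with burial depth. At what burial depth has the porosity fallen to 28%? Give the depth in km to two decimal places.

Invert Athy's law: z = ln(φ₀/φ) / c
z = ln(0.63/0.28) / 0.561 = ln(2.25) / 0.561 = 0.8109 / 0.561 = 1.446 km

1.45 km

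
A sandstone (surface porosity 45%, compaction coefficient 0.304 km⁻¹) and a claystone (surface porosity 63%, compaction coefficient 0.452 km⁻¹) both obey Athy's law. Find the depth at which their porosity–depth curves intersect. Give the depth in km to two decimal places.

Set n₀ₐ e^(−βₐz) = n₀ᵦ e^(−βᵦz) ⇒ ln(n₀ₐ/n₀ᵦ) = (βₐ − βᵦ)·z
z = ln(0.45/0.63) / (0.304 − 0.452) = -0.3365 / -0.148 = 2.273 km

2.27 km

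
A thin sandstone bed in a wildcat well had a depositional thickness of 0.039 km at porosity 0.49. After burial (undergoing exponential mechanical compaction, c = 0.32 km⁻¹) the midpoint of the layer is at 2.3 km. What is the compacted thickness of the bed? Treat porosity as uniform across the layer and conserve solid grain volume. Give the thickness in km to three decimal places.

Porosity at 2.3 km: φ = 0.49·exp(−0.32×2.3) = 0.2347
Solid-volume conservation: h(1−φ) = h₀(1−φ₀) ⇒ h = h₀·(1−φ₀)/(1−φ)
h = 0.039 × (1 − 0.49)/(1 − 0.2347) = 0.039 × 0.6664 = 0.0260 km

0.026 km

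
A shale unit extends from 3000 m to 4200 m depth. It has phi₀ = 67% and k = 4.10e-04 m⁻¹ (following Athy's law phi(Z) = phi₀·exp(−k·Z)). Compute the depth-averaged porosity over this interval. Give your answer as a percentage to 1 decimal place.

Working in km (1 km = 1000 m; k in km⁻¹ = k in m⁻¹ × 1000):
⟨phi⟩ = (1/(Z₂−Z₁)) ∫ phi₀ e^(−kZ) dZ = phi₀·(e^(−k·Z₁) − e^(−k·Z₂)) / (k·(Z₂−Z₁))
e^(−0.41×3) = 0.2923; e^(−0.41×4.2) = 0.1787
⟨phi⟩ = 0.67 × (0.2923 − 0.1787) / (0.41 × 1.2) = 0.67 × 0.2309 = 0.1547

15.5%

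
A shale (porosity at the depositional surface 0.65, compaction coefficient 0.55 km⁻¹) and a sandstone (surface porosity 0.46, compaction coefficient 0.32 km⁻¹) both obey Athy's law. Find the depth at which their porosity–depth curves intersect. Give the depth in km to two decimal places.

1.50 km

Set n₀ₐ e^(−kₐd) = n₀ᵦ e^(−kᵦd) ⇒ ln(n₀ₐ/n₀ᵦ) = (kₐ − kᵦ)·d
d = ln(0.65/0.46) / (0.55 − 0.32) = 0.3457 / 0.23 = 1.503 km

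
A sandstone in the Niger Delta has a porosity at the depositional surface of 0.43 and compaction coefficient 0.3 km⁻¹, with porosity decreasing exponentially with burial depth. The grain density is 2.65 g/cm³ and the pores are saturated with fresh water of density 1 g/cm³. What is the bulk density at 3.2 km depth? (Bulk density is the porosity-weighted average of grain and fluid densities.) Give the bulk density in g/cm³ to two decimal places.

Porosity at depth: φ = 0.43·exp(−0.3×3.2) = 0.43×0.3829 = 0.1646
Bulk density: ρ_b = (1−φ)ρ_g + φ·ρ_f = 0.8354×2.65 + 0.1646×1
       = 2.214 + 0.165 = 2.378 g/cm³

2.38 g/cm³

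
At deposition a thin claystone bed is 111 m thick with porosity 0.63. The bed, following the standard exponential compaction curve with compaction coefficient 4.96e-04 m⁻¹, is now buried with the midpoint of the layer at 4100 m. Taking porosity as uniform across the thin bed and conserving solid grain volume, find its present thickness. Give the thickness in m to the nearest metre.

Working in km (1 km = 1000 m; β in km⁻¹ = β in m⁻¹ × 1000):
Porosity at 4.1 km: φ = 0.63·exp(−0.496×4.1) = 0.0824
Solid-volume conservation: h(1−φ) = h₀(1−φ₀) ⇒ h = h₀·(1−φ₀)/(1−φ)
h = 0.111 × (1 − 0.63)/(1 − 0.0824) = 0.111 × 0.4032 = 0.0448 km

45 m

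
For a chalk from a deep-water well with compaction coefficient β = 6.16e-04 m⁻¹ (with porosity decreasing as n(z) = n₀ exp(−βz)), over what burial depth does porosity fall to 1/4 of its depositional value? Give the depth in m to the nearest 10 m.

2250 m

Working in km (1 km = 1000 m; β in km⁻¹ = β in m⁻¹ × 1000):
n/n₀ = 1/4 ⇒ exp(−β·z) = 1/4 ⇒ z = ln(4) / β
z = 1.3863 / 0.616 = 2.250 km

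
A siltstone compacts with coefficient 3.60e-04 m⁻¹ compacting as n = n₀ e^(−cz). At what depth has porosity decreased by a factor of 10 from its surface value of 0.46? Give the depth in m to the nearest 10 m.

Working in km (1 km = 1000 m; c in km⁻¹ = c in m⁻¹ × 1000):
n/n₀ = 1/10 ⇒ exp(−c·z) = 1/10 ⇒ z = ln(10) / c
z = 2.3026 / 0.36 = 6.396 km

6400 m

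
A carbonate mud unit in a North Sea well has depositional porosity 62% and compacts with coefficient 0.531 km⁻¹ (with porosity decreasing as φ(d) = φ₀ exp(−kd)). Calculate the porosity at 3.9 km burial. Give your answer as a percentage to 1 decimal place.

φ = φ₀·exp(−k·d) = 0.62 × exp(−0.531 × 3.9) = 0.62 × exp(−2.071)
  = 0.62 × 0.1261 = 0.0782

7.8%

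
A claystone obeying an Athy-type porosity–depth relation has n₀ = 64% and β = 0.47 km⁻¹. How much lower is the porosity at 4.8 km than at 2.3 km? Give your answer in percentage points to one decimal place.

15.0 percentage points

n(2.3) = 0.64·e^(−0.47×2.3) = 0.2171
n(4.8) = 0.64·e^(−0.47×4.8) = 0.0671
Δn = 0.2171 − 0.0671 = 0.1501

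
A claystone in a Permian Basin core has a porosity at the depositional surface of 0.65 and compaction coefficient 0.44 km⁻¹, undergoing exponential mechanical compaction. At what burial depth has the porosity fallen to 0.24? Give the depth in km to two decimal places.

2.26 km

Invert Athy's law: Z = ln(φ₀/φ) / k
Z = ln(0.65/0.24) / 0.44 = ln(2.708) / 0.44 = 0.9963 / 0.44 = 2.264 km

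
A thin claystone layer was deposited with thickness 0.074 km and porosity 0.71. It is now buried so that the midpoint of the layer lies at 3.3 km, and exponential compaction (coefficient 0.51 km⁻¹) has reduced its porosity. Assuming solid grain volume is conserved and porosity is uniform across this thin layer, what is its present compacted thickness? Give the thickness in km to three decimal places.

Porosity at 3.3 km: φ = 0.71·exp(−0.51×3.3) = 0.1319
Solid-volume conservation: h(1−φ) = h₀(1−φ₀) ⇒ h = h₀·(1−φ₀)/(1−φ)
h = 0.074 × (1 − 0.71)/(1 − 0.1319) = 0.074 × 0.3341 = 0.0247 km

0.025 km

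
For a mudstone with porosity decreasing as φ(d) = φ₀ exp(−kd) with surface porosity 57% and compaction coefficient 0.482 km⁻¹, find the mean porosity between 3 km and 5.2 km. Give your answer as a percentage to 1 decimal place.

8.3%

⟨φ⟩ = (1/(d₂−d₁)) ∫ φ₀ e^(−kd) dd = φ₀·(e^(−k·d₁) − e^(−k·d₂)) / (k·(d₂−d₁))
e^(−0.482×3) = 0.2355; e^(−0.482×5.2) = 0.0816
⟨φ⟩ = 0.57 × (0.2355 − 0.0816) / (0.482 × 2.2) = 0.57 × 0.1452 = 0.0828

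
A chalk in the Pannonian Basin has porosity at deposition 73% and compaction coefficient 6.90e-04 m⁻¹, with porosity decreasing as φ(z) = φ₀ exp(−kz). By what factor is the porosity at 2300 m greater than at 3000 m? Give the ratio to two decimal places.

Working in km (1 km = 1000 m; k in km⁻¹ = k in m⁻¹ × 1000):
φ(z₁)/φ(z₂) = e^(−k·z₁)/e^(−k·z₂) = e^{k(z₂−z₁)}
= exp(0.69 × 0.7) = exp(0.483) = 1.6209

1.62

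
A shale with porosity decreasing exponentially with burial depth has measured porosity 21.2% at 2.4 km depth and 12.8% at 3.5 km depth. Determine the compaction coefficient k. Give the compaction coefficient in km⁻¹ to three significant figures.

Athy: phi(d) = phi₀ e^(−kd) ⇒ phi₁/phi₂ = e^{k(d₂−d₁)} ⇒ k = ln(phi₁/phi₂)/(d₂−d₁)
k = ln(0.212/0.128) / (3.5 − 2.4) = ln(1.656) / 1.1 = 0.5046 / 1.1 = 0.4587 km⁻¹

0.459 km⁻¹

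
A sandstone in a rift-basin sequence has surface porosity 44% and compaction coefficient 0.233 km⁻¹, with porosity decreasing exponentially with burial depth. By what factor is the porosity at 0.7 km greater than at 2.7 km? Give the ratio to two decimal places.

phi(z₁)/phi(z₂) = e^(−c·z₁)/e^(−c·z₂) = e^{c(z₂−z₁)}
= exp(0.233 × 2) = exp(0.466) = 1.5936

1.59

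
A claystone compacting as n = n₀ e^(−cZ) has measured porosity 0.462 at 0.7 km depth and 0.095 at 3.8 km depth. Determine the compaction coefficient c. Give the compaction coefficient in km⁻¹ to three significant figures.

Athy: n(Z) = n₀ e^(−cZ) ⇒ n₁/n₂ = e^{c(Z₂−Z₁)} ⇒ c = ln(n₁/n₂)/(Z₂−Z₁)
c = ln(0.462/0.095) / (3.8 − 0.7) = ln(4.863) / 3.1 = 1.5817 / 3.1 = 0.5102 km⁻¹

0.510 km⁻¹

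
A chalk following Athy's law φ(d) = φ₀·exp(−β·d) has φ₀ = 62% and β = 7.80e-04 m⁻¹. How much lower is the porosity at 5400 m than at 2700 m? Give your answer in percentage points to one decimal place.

6.6 percentage points

Working in km (1 km = 1000 m; β in km⁻¹ = β in m⁻¹ × 1000):
φ(2.7) = 0.62·e^(−0.78×2.7) = 0.0755
φ(5.4) = 0.62·e^(−0.78×5.4) = 0.0092
Δφ = 0.0755 − 0.0092 = 0.0663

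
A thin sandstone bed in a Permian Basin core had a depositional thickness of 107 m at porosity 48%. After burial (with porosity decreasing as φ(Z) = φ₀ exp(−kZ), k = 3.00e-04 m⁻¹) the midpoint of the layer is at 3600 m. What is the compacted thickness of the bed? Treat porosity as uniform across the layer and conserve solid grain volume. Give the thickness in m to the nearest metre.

66 m

Working in km (1 km = 1000 m; k in km⁻¹ = k in m⁻¹ × 1000):
Porosity at 3.6 km: φ = 0.48·exp(−0.3×3.6) = 0.1630
Solid-volume conservation: h(1−φ) = h₀(1−φ₀) ⇒ h = h₀·(1−φ₀)/(1−φ)
h = 0.107 × (1 − 0.48)/(1 − 0.1630) = 0.107 × 0.6213 = 0.0665 km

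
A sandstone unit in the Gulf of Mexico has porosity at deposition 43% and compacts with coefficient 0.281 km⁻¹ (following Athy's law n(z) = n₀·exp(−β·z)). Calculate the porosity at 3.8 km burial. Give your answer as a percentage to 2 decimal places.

n = n₀·exp(−β·z) = 0.43 × exp(−0.281 × 3.8) = 0.43 × exp(−1.068)
  = 0.43 × 0.3438 = 0.1478

14.78%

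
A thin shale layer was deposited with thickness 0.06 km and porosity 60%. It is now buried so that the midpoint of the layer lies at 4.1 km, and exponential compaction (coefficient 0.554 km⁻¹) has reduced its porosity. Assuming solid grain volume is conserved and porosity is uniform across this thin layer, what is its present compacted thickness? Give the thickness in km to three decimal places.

Porosity at 4.1 km: φ = 0.6·exp(−0.554×4.1) = 0.0619
Solid-volume conservation: h(1−φ) = h₀(1−φ₀) ⇒ h = h₀·(1−φ₀)/(1−φ)
h = 0.06 × (1 − 0.6)/(1 − 0.0619) = 0.06 × 0.4264 = 0.0256 km

0.026 km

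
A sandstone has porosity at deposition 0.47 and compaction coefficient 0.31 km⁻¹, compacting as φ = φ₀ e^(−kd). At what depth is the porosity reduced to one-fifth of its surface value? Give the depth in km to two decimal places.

φ/φ₀ = 1/5 ⇒ exp(−k·d) = 1/5 ⇒ d = ln(5) / k
d = 1.6094 / 0.31 = 5.192 km

5.19 km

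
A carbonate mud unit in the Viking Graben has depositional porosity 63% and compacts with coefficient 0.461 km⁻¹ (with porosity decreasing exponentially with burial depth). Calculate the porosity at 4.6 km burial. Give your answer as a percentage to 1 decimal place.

7.6%

φ = φ₀·exp(−k·z) = 0.63 × exp(−0.461 × 4.6) = 0.63 × exp(−2.121)
  = 0.63 × 0.1200 = 0.0756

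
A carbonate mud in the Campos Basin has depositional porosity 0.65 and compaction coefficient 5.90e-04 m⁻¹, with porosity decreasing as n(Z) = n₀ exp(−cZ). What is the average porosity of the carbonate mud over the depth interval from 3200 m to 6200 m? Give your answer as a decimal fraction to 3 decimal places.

Working in km (1 km = 1000 m; c in km⁻¹ = c in m⁻¹ × 1000):
⟨n⟩ = (1/(Z₂−Z₁)) ∫ n₀ e^(−cZ) dZ = n₀·(e^(−c·Z₁) − e^(−c·Z₂)) / (c·(Z₂−Z₁))
e^(−0.59×3.2) = 0.1514; e^(−0.59×6.2) = 0.0258
⟨n⟩ = 0.65 × (0.1514 − 0.0258) / (0.59 × 3) = 0.65 × 0.0710 = 0.0461

0.046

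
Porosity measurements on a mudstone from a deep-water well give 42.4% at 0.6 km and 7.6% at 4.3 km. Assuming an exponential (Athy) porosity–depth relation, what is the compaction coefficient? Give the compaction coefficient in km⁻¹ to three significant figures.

Athy: φ(Z) = φ₀ e^(−kZ) ⇒ φ₁/φ₂ = e^{k(Z₂−Z₁)} ⇒ k = ln(φ₁/φ₂)/(Z₂−Z₁)
k = ln(0.424/0.076) / (4.3 − 0.6) = ln(5.579) / 3.7 = 1.7190 / 3.7 = 0.4646 km⁻¹

0.465 km⁻¹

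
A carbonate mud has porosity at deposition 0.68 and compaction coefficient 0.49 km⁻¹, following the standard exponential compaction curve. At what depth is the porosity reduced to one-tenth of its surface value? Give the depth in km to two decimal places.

4.70 km

φ/φ₀ = 1/10 ⇒ exp(−k·z) = 1/10 ⇒ z = ln(10) / k
z = 2.3026 / 0.49 = 4.699 km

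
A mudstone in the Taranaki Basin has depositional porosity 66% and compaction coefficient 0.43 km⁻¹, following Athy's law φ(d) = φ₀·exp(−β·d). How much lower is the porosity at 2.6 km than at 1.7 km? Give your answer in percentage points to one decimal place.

10.2 percentage points

φ(1.7) = 0.66·e^(−0.43×1.7) = 0.3177
φ(2.6) = 0.66·e^(−0.43×2.6) = 0.2158
Δφ = 0.3177 − 0.2158 = 0.1020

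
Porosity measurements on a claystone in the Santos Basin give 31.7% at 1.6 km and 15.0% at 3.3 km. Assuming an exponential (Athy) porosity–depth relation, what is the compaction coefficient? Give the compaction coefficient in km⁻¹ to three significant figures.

0.440 km⁻¹

Athy: φ(Z) = φ₀ e^(−kZ) ⇒ φ₁/φ₂ = e^{k(Z₂−Z₁)} ⇒ k = ln(φ₁/φ₂)/(Z₂−Z₁)
k = ln(0.317/0.15) / (3.3 − 1.6) = ln(2.113) / 1.7 = 0.7483 / 1.7 = 0.4402 km⁻¹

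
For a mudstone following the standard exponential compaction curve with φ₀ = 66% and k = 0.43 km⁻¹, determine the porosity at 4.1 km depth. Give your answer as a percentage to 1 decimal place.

φ = φ₀·exp(−k·z) = 0.66 × exp(−0.43 × 4.1) = 0.66 × exp(−1.763)
  = 0.66 × 0.1715 = 0.1132

11.3%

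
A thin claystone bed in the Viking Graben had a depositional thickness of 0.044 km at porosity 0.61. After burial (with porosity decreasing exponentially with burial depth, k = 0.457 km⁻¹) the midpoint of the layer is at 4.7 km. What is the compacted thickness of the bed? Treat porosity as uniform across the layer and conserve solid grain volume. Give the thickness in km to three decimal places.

0.018 km

Porosity at 4.7 km: n = 0.61·exp(−0.457×4.7) = 0.0712
Solid-volume conservation: h(1−n) = h₀(1−n₀) ⇒ h = h₀·(1−n₀)/(1−n)
h = 0.044 × (1 − 0.61)/(1 − 0.0712) = 0.044 × 0.4199 = 0.0185 km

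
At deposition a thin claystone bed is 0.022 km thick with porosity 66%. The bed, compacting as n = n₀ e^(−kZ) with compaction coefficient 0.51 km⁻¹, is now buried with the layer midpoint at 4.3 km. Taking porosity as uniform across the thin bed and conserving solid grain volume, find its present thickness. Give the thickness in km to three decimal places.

Porosity at 4.3 km: n = 0.66·exp(−0.51×4.3) = 0.0736
Solid-volume conservation: h(1−n) = h₀(1−n₀) ⇒ h = h₀·(1−n₀)/(1−n)
h = 0.022 × (1 − 0.66)/(1 − 0.0736) = 0.022 × 0.3670 = 0.0081 km

0.008 km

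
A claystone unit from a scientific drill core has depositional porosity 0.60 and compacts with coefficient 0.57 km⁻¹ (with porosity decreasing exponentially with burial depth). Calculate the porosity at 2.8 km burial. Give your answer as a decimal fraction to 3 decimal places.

phi = phi₀·exp(−k·z) = 0.6 × exp(−0.57 × 2.8) = 0.6 × exp(−1.596)
  = 0.6 × 0.2027 = 0.1216

0.122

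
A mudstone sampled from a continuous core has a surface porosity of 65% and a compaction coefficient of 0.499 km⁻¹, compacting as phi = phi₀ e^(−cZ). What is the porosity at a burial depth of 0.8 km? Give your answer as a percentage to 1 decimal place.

phi = phi₀·exp(−c·Z) = 0.65 × exp(−0.499 × 0.8) = 0.65 × exp(−0.3992)
  = 0.65 × 0.6709 = 0.4361

43.6%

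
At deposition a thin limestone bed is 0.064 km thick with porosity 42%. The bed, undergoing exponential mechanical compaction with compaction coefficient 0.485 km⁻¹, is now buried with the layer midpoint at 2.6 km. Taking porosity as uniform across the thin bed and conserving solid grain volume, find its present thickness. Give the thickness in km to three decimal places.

0.042 km

Porosity at 2.6 km: phi = 0.42·exp(−0.485×2.6) = 0.1190
Solid-volume conservation: h(1−phi) = h₀(1−phi₀) ⇒ h = h₀·(1−phi₀)/(1−phi)
h = 0.064 × (1 − 0.42)/(1 − 0.1190) = 0.064 × 0.6584 = 0.0421 km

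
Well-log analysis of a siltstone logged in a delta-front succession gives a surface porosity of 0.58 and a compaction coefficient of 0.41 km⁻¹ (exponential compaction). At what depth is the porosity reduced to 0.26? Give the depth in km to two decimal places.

Invert Athy's law: d = ln(φ₀/φ) / k
d = ln(0.58/0.26) / 0.41 = ln(2.231) / 0.41 = 0.8023 / 0.41 = 1.957 km

1.96 km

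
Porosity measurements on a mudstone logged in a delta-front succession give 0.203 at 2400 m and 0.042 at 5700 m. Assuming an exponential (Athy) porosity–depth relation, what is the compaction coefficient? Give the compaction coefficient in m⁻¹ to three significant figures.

0.000477 m⁻¹

Working in km (1 km = 1000 m; k in km⁻¹ = k in m⁻¹ × 1000):
Athy: n(Z) = n₀ e^(−kZ) ⇒ n₁/n₂ = e^{k(Z₂−Z₁)} ⇒ k = ln(n₁/n₂)/(Z₂−Z₁)
k = ln(0.203/0.042) / (5.7 − 2.4) = ln(4.833) / 3.3 = 1.5755 / 3.3 = 0.4774 km⁻¹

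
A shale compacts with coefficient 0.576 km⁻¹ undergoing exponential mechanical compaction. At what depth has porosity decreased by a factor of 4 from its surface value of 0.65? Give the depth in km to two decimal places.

2.41 km

φ/φ₀ = 1/4 ⇒ exp(−c·z) = 1/4 ⇒ z = ln(4) / c
z = 1.3863 / 0.576 = 2.407 km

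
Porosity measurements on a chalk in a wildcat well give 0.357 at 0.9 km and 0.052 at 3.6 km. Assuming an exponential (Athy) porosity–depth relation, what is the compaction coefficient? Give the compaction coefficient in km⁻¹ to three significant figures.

0.714 km⁻¹

Athy: n(d) = n₀ e^(−βd) ⇒ n₁/n₂ = e^{β(d₂−d₁)} ⇒ β = ln(n₁/n₂)/(d₂−d₁)
β = ln(0.357/0.052) / (3.6 − 0.9) = ln(6.865) / 2.7 = 1.9265 / 2.7 = 0.7135 km⁻¹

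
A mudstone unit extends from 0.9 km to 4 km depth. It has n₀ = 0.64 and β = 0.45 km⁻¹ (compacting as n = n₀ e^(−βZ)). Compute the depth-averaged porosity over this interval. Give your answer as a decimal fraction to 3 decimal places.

0.230

⟨n⟩ = (1/(Z₂−Z₁)) ∫ n₀ e^(−βZ) dZ = n₀·(e^(−β·Z₁) − e^(−β·Z₂)) / (β·(Z₂−Z₁))
e^(−0.45×0.9) = 0.6670; e^(−0.45×4) = 0.1653
⟨n⟩ = 0.64 × (0.6670 − 0.1653) / (0.45 × 3.1) = 0.64 × 0.3596 = 0.2302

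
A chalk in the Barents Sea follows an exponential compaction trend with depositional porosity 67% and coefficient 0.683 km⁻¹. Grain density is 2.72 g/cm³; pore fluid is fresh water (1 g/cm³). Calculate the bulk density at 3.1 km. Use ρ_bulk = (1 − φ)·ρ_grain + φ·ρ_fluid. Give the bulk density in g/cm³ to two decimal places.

2.58 g/cm³

Porosity at depth: n = 0.67·exp(−0.683×3.1) = 0.67×0.1204 = 0.0806
Bulk density: ρ_b = (1−n)ρ_g + n·ρ_f = 0.9194×2.72 + 0.0806×1
       = 2.501 + 0.081 = 2.581 g/cm³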